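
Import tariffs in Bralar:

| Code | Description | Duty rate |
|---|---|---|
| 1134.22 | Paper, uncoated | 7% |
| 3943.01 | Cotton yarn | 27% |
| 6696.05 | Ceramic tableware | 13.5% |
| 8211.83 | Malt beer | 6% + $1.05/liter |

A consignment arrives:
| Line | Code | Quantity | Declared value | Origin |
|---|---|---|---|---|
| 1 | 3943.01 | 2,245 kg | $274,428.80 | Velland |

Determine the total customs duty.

$74,095.78

Line 1 (3943.01, Velland, 2,245 kg, $274,428.80):
Base rate for 3943.01 is 27%.
Duty = $274,428.80 × 27% = $74,095.78.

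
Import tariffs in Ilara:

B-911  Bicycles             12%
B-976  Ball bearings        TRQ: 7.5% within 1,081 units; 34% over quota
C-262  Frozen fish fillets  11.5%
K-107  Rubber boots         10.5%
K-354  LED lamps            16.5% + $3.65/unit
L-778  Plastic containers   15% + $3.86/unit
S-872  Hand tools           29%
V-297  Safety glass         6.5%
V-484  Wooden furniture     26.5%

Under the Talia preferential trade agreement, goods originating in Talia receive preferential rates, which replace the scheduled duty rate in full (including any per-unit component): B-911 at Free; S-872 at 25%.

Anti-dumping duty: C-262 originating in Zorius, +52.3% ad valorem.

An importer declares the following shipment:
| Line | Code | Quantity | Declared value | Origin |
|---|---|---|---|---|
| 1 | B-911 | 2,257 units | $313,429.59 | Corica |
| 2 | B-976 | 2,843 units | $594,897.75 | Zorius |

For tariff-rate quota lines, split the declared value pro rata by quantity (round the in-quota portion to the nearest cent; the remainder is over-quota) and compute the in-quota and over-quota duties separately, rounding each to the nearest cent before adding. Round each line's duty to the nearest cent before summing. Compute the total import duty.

$179,933.98

Line 1 (B-911, Corica, 2,257 units, $313,429.59):
Base rate for B-911 is 12%.
B-911 has an FTA preferential rate, but origin Corica is not Talia; base rate stands.
Duty = $313,429.59 × 12% = $37,611.55.
Line 2 (B-976, Zorius, 2,843 units, $594,897.75):
Code B-976 is under a tariff-rate quota (threshold 1,081 units). In-quota: 1,081 units at 7.5%; over-quota: 1,762 units at 34%.
Pro-rata value split: in-quota = $594,897.75 × 1,081/2,843 = $226,199.25; over-quota = $594,897.75 − $226,199.25 = $368,698.50.
In-quota duty = $226,199.25 × 7.5% = $16,964.94. Over-quota duty = $368,698.50 × 34% = $125,357.49.
Line duty = $16,964.94 + $125,357.49 = $142,322.43.
Total = $37,611.55 + $142,322.43 = $179,933.98.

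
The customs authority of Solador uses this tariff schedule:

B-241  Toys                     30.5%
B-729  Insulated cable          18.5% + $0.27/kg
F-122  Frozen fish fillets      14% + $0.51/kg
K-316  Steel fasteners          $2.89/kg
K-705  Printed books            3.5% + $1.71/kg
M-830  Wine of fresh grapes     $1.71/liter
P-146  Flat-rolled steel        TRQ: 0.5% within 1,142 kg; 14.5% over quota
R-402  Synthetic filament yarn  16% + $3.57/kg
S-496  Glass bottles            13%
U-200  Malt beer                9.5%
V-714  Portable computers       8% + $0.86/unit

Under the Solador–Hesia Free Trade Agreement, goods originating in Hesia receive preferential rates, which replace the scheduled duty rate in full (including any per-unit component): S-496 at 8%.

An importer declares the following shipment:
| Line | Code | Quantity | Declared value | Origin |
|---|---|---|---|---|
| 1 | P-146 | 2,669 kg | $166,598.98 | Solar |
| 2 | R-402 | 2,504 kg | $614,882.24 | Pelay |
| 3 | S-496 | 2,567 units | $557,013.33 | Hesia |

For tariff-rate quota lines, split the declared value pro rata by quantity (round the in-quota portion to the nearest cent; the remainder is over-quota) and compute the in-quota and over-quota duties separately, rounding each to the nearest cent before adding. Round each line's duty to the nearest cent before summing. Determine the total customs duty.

Line 1 (P-146, Solar, 2,669 kg, $166,598.98):
Code P-146 is under a tariff-rate quota (threshold 1,142 kg). In-quota: 1,142 kg at 0.5%; over-quota: 1,527 kg at 14.5%.
Pro-rata value split: in-quota = $166,598.98 × 1,142/2,669 = $71,283.64; over-quota = $166,598.98 − $71,283.64 = $95,315.34.
In-quota duty = $71,283.64 × 0.5% = $356.42. Over-quota duty = $95,315.34 × 14.5% = $13,820.72.
Line duty = $356.42 + $13,820.72 = $14,177.14.
Line 2 (R-402, Pelay, 2,504 kg, $614,882.24):
Base rate for R-402 is 16% + $3.57/kg.
Duty = $614,882.24 × 16% + 2,504 × $3.57 = $107,320.44.
Line 3 (S-496, Hesia, 2,567 units, $557,013.33):
Base rate for S-496 is 13%.
Origin Hesia qualifies under the Solador–Hesia agreement and S-496 is covered: preferential rate 8% applies instead.
Duty = $557,013.33 × 8% = $44,561.07.
Total = $14,177.14 + $107,320.44 + $44,561.07 = $166,058.65.

$166,058.65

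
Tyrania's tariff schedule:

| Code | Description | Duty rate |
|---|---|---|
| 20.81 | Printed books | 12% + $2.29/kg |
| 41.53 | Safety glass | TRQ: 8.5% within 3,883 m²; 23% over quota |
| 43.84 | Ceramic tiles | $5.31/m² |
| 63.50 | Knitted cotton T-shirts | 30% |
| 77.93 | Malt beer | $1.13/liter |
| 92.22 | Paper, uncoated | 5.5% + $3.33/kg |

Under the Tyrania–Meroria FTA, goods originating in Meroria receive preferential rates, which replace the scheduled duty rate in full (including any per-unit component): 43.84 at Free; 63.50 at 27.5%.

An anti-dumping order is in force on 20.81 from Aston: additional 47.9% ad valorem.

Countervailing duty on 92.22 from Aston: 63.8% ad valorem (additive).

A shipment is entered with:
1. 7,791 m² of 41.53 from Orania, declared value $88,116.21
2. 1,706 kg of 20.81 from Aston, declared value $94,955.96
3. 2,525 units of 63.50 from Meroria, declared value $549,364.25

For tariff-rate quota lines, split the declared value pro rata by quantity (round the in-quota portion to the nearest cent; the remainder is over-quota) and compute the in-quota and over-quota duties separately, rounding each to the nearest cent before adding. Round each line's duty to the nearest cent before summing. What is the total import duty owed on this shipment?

$225,759.33

Line 1 (41.53, Orania, 7,791 m², $88,116.21):
Code 41.53 is under a tariff-rate quota (threshold 3,883 m²). In-quota: 3,883 m² at 8.5%; over-quota: 3,908 m² at 23%.
Pro-rata value split: in-quota = $88,116.21 × 3,883/7,791 = $43,916.73; over-quota = $88,116.21 − $43,916.73 = $44,199.48.
In-quota duty = $43,916.73 × 8.5% = $3,732.92. Over-quota duty = $44,199.48 × 23% = $10,165.88.
Line duty = $3,732.92 + $10,165.88 = $13,898.80.
Line 2 (20.81, Aston, 1,706 kg, $94,955.96):
Base rate for 20.81 is 12% + $2.29/kg.
Additional duty on 20.81 from Aston: +47.9%. Applied ad valorem rate: 12% + 47.9% = 59.9%.
Duty = $94,955.96 × 59.9% + 1,706 × $2.29 = $60,785.36.
Line 3 (63.50, Meroria, 2,525 units, $549,364.25):
Base rate for 63.50 is 30%.
Origin Meroria qualifies under the Tyrania–Meroria agreement and 63.50 is covered: preferential rate 27.5% applies instead.
Duty = $549,364.25 × 27.5% = $151,075.17.
Total = $13,898.80 + $60,785.36 + $151,075.17 = $225,759.33.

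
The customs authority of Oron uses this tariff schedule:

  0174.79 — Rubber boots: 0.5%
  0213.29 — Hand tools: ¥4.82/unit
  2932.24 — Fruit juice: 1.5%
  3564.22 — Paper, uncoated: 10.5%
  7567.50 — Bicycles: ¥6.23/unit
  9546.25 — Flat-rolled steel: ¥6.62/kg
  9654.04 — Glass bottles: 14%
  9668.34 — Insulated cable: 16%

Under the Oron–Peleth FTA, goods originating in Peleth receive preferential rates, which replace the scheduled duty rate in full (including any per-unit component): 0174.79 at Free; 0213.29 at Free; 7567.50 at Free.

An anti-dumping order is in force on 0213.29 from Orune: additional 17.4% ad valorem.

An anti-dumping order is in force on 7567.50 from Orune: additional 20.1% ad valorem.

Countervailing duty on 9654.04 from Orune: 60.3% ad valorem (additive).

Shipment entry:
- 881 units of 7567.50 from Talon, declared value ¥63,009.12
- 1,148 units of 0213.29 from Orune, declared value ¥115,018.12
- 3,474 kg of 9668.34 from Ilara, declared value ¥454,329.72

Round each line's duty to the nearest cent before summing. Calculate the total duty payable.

¥103,727.90

Line 1 (7567.50, Talon, 881 units, ¥63,009.12):
Base rate for 7567.50 is ¥6.23/unit.
7567.50 has an FTA preferential rate, but origin Talon is not Peleth; base rate stands.
The additional-duty order on 7567.50 targets Orune, not Talon; it does not apply.
Duty = 881 × ¥6.23 = ¥5,488.63.
Line 2 (0213.29, Orune, 1,148 units, ¥115,018.12):
Base rate for 0213.29 is ¥4.82/unit.
0213.29 has an FTA preferential rate, but origin Orune is not Peleth; base rate stands.
Additional duty on 0213.29 from Orune: +17.4% ad valorem. Applied ad valorem rate = 17.4%.
Duty = ¥115,018.12 × 17.4% + 1,148 × ¥4.82 = ¥25,546.51.
Line 3 (9668.34, Ilara, 3,474 kg, ¥454,329.72):
Base rate for 9668.34 is 16%.
Duty = ¥454,329.72 × 16% = ¥72,692.76.
Total = ¥5,488.63 + ¥25,546.51 + ¥72,692.76 = ¥103,727.90.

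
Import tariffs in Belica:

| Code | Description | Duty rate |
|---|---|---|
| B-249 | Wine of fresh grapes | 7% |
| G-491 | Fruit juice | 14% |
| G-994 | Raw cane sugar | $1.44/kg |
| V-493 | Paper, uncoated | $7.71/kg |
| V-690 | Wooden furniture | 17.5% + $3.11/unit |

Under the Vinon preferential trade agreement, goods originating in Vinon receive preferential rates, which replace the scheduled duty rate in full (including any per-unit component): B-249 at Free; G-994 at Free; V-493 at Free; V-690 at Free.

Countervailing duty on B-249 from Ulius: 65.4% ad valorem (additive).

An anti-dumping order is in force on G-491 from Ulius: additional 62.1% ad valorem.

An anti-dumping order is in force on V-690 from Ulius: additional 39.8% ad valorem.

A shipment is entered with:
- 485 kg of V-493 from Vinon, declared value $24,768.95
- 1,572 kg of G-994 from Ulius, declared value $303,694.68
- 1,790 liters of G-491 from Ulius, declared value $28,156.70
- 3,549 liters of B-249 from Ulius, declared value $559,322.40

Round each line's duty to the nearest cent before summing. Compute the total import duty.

$428,640.35

Line 1 (V-493, Vinon, 485 kg, $24,768.95):
Base rate for V-493 is $7.71/kg.
Origin Vinon qualifies under the Belica–Vinon agreement and V-493 is covered: preferential rate Free applies instead.
Duty = $24,768.95 × 0% = $0.00.
Line 2 (G-994, Ulius, 1,572 kg, $303,694.68):
Base rate for G-994 is $1.44/kg.
G-994 has an FTA preferential rate, but origin Ulius is not Vinon; base rate stands.
Duty = 1,572 × $1.44 = $2,263.68.
Line 3 (G-491, Ulius, 1,790 liters, $28,156.70):
Base rate for G-491 is 14%.
Additional duty on G-491 from Ulius: +62.1%. Applied ad valorem rate: 14% + 62.1% = 76.1%.
Duty = $28,156.70 × 76.1% = $21,427.25.
Line 4 (B-249, Ulius, 3,549 liters, $559,322.40):
Base rate for B-249 is 7%.
B-249 has an FTA preferential rate, but origin Ulius is not Vinon; base rate stands.
Additional duty on B-249 from Ulius: +65.4%. Applied ad valorem rate: 7% + 65.4% = 72.4%.
Duty = $559,322.40 × 72.4% = $404,949.42.
Total = $0.00 + $2,263.68 + $21,427.25 + $404,949.42 = $428,640.35.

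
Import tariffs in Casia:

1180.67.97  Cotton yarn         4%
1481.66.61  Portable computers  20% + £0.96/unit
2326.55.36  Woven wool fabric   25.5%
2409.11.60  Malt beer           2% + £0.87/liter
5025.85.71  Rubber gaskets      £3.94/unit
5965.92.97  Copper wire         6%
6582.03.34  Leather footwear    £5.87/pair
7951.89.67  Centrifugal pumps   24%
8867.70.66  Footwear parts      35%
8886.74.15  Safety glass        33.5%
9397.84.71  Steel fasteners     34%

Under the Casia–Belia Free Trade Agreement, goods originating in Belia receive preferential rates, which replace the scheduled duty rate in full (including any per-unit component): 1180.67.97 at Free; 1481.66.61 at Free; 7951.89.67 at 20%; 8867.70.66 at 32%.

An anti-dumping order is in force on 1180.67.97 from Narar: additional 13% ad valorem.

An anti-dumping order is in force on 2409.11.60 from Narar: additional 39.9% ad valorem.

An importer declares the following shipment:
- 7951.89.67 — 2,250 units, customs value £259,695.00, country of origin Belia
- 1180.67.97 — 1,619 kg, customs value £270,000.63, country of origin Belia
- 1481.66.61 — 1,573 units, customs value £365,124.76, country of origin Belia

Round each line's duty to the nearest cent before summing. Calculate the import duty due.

Line 1 (7951.89.67, Belia, 2,250 units, £259,695.00):
Base rate for 7951.89.67 is 24%.
Origin Belia qualifies under the Casia–Belia agreement and 7951.89.67 is covered: preferential rate 20% applies instead.
Duty = £259,695.00 × 20% = £51,939.00.
Line 2 (1180.67.97, Belia, 1,619 kg, £270,000.63):
Base rate for 1180.67.97 is 4%.
Origin Belia qualifies under the Casia–Belia agreement and 1180.67.97 is covered: preferential rate Free applies instead.
The additional-duty order on 1180.67.97 targets Narar, not Belia; it does not apply.
Duty = £270,000.63 × 0% = £0.00.
Line 3 (1481.66.61, Belia, 1,573 units, £365,124.76):
Base rate for 1481.66.61 is 20% + £0.96/unit.
Origin Belia qualifies under the Casia–Belia agreement and 1481.66.61 is covered: preferential rate Free applies instead.
Duty = £365,124.76 × 0% = £0.00.
Total = £51,939.00 + £0.00 + £0.00 = £51,939.00.

£51,939.00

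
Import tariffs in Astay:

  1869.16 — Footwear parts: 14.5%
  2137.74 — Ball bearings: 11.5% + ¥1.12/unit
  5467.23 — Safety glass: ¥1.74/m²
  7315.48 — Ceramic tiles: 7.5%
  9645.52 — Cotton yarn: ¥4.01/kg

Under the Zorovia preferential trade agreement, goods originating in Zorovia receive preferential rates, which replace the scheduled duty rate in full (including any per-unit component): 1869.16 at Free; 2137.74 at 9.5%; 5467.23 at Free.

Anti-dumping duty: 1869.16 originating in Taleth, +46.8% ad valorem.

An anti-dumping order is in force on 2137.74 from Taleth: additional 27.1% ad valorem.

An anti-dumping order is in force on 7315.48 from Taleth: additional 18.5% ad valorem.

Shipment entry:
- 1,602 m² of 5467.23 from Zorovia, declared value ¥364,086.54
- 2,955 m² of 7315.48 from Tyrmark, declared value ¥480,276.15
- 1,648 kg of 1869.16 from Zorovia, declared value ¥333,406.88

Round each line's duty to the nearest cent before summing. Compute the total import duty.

¥36,020.71

Line 1 (5467.23, Zorovia, 1,602 m², ¥364,086.54):
Base rate for 5467.23 is ¥1.74/m².
Origin Zorovia qualifies under the Astay–Zorovia agreement and 5467.23 is covered: preferential rate Free applies instead.
Duty = ¥364,086.54 × 0% = ¥0.00.
Line 2 (7315.48, Tyrmark, 2,955 m², ¥480,276.15):
Base rate for 7315.48 is 7.5%.
The additional-duty order on 7315.48 targets Taleth, not Tyrmark; it does not apply.
Duty = ¥480,276.15 × 7.5% = ¥36,020.71.
Line 3 (1869.16, Zorovia, 1,648 kg, ¥333,406.88):
Base rate for 1869.16 is 14.5%.
Origin Zorovia qualifies under the Astay–Zorovia agreement and 1869.16 is covered: preferential rate Free applies instead.
The additional-duty order on 1869.16 targets Taleth, not Zorovia; it does not apply.
Duty = ¥333,406.88 × 0% = ¥0.00.
Total = ¥0.00 + ¥36,020.71 + ¥0.00 = ¥36,020.71.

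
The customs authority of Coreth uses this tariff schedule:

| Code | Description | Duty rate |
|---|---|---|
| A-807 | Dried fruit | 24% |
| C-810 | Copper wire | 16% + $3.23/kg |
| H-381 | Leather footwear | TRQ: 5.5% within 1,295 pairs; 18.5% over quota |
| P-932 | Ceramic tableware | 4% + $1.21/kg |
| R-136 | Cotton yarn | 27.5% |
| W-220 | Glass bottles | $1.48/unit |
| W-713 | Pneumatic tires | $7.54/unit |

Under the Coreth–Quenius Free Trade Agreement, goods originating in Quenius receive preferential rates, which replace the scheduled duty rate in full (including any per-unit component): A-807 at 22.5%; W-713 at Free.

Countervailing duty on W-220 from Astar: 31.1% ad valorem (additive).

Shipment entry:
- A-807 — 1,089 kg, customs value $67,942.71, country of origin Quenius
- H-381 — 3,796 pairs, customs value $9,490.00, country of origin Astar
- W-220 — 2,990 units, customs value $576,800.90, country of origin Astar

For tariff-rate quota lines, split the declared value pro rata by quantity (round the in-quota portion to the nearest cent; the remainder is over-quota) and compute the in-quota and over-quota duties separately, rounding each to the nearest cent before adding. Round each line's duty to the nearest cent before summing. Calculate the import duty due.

Line 1 (A-807, Quenius, 1,089 kg, $67,942.71):
Base rate for A-807 is 24%.
Origin Quenius qualifies under the Coreth–Quenius agreement and A-807 is covered: preferential rate 22.5% applies instead.
Duty = $67,942.71 × 22.5% = $15,287.11.
Line 2 (H-381, Astar, 3,796 pairs, $9,490.00):
Code H-381 is under a tariff-rate quota (threshold 1,295 pairs). In-quota: 1,295 pairs at 5.5%; over-quota: 2,501 pairs at 18.5%.
Pro-rata value split: in-quota = $9,490.00 × 1,295/3,796 = $3,237.50; over-quota = $9,490.00 − $3,237.50 = $6,252.50.
In-quota duty = $3,237.50 × 5.5% = $178.06. Over-quota duty = $6,252.50 × 18.5% = $1,156.71.
Line duty = $178.06 + $1,156.71 = $1,334.77.
Line 3 (W-220, Astar, 2,990 units, $576,800.90):
Base rate for W-220 is $1.48/unit.
Additional duty on W-220 from Astar: +31.1% ad valorem. Applied ad valorem rate = 31.1%.
Duty = $576,800.90 × 31.1% + 2,990 × $1.48 = $183,810.28.
Total = $15,287.11 + $1,334.77 + $183,810.28 = $200,432.16.

$200,432.16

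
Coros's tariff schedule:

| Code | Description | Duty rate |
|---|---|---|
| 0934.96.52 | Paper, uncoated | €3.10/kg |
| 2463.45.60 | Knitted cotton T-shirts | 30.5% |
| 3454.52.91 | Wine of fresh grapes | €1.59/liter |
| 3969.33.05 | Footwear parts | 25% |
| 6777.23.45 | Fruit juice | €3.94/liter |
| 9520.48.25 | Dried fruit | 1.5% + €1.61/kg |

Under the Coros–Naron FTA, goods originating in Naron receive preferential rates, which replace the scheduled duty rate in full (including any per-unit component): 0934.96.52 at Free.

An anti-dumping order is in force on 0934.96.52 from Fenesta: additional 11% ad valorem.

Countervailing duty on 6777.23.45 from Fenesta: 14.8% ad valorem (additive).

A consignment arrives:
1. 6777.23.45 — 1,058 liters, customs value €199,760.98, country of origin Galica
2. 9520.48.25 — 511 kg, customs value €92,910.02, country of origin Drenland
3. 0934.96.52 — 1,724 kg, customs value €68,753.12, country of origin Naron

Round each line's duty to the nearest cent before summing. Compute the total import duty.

Line 1 (6777.23.45, Galica, 1,058 liters, €199,760.98):
Base rate for 6777.23.45 is €3.94/liter.
The additional-duty order on 6777.23.45 targets Fenesta, not Galica; it does not apply.
Duty = 1,058 × €3.94 = €4,168.52.
Line 2 (9520.48.25, Drenland, 511 kg, €92,910.02):
Base rate for 9520.48.25 is 1.5% + €1.61/kg.
Duty = €92,910.02 × 1.5% + 511 × €1.61 = €2,216.36.
Line 3 (0934.96.52, Naron, 1,724 kg, €68,753.12):
Base rate for 0934.96.52 is €3.10/kg.
Origin Naron qualifies under the Coros–Naron agreement and 0934.96.52 is covered: preferential rate Free applies instead.
The additional-duty order on 0934.96.52 targets Fenesta, not Naron; it does not apply.
Duty = €68,753.12 × 0% = €0.00.
Total = €4,168.52 + €2,216.36 + €0.00 = €6,384.88.

€6,384.88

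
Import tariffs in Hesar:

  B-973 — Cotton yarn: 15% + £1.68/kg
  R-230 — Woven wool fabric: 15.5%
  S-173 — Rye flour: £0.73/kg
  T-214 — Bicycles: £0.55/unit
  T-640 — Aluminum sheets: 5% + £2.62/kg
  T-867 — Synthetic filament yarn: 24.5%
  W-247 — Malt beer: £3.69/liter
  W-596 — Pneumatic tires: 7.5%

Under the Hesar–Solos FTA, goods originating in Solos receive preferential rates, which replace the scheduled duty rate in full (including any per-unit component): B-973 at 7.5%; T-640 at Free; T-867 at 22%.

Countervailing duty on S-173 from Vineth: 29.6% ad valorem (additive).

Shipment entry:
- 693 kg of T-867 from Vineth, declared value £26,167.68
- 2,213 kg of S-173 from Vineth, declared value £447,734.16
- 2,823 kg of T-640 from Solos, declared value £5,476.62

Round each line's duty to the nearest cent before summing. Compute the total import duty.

£140,555.88

Line 1 (T-867, Vineth, 693 kg, £26,167.68):
Base rate for T-867 is 24.5%.
T-867 has an FTA preferential rate, but origin Vineth is not Solos; base rate stands.
Duty = £26,167.68 × 24.5% = £6,411.08.
Line 2 (S-173, Vineth, 2,213 kg, £447,734.16):
Base rate for S-173 is £0.73/kg.
Additional duty on S-173 from Vineth: +29.6% ad valorem. Applied ad valorem rate = 29.6%.
Duty = £447,734.16 × 29.6% + 2,213 × £0.73 = £134,144.80.
Line 3 (T-640, Solos, 2,823 kg, £5,476.62):
Base rate for T-640 is 5% + £2.62/kg.
Origin Solos qualifies under the Hesar–Solos agreement and T-640 is covered: preferential rate Free applies instead.
Duty = £5,476.62 × 0% = £0.00.
Total = £6,411.08 + £134,144.80 + £0.00 = £140,555.88.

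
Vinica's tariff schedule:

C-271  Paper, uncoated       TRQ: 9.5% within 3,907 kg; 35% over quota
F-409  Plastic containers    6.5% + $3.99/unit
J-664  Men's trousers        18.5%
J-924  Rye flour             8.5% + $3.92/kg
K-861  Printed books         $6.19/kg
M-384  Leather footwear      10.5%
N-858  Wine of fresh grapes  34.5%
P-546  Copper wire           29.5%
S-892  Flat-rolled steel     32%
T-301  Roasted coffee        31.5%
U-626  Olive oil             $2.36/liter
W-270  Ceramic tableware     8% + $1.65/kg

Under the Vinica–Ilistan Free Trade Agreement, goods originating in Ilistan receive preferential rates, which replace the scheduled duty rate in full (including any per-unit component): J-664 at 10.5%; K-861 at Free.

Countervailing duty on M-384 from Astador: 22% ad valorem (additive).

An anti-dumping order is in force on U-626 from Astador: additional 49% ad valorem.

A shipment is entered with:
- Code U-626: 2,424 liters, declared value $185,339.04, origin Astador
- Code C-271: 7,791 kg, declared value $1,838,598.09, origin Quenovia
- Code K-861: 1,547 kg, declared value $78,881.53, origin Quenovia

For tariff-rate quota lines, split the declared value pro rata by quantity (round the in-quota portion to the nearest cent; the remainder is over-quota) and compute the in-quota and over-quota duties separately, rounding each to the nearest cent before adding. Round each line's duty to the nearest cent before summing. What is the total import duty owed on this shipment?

Line 1 (U-626, Astador, 2,424 liters, $185,339.04):
Base rate for U-626 is $2.36/liter.
Additional duty on U-626 from Astador: +49% ad valorem. Applied ad valorem rate = 49%.
Duty = $185,339.04 × 49% + 2,424 × $2.36 = $96,536.77.
Line 2 (C-271, Quenovia, 7,791 kg, $1,838,598.09):
Code C-271 is under a tariff-rate quota (threshold 3,907 kg). In-quota: 3,907 kg at 9.5%; over-quota: 3,884 kg at 35%.
Pro-rata value split: in-quota = $1,838,598.09 × 3,907/7,791 = $922,012.93; over-quota = $1,838,598.09 − $922,012.93 = $916,585.16.
In-quota duty = $922,012.93 × 9.5% = $87,591.23. Over-quota duty = $916,585.16 × 35% = $320,804.81.
Line duty = $87,591.23 + $320,804.81 = $408,396.04.
Line 3 (K-861, Quenovia, 1,547 kg, $78,881.53):
Base rate for K-861 is $6.19/kg.
K-861 has an FTA preferential rate, but origin Quenovia is not Ilistan; base rate stands.
Duty = 1,547 × $6.19 = $9,575.93.
Total = $96,536.77 + $408,396.04 + $9,575.93 = $514,508.74.

$514,508.74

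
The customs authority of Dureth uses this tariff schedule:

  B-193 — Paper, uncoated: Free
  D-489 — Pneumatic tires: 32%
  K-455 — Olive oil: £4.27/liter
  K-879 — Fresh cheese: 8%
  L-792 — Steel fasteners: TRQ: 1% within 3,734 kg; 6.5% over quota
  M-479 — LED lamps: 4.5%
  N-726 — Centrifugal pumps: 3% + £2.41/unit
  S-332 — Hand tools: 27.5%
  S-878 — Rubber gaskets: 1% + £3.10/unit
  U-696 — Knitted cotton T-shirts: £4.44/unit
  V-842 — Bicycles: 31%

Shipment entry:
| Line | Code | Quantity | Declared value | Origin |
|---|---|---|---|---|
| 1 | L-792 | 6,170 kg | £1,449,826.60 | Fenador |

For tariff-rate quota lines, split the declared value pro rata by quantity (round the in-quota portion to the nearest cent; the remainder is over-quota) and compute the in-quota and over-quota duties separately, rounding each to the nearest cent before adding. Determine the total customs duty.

Line 1 (L-792, Fenador, 6,170 kg, £1,449,826.60):
Code L-792 is under a tariff-rate quota (threshold 3,734 kg). In-quota: 3,734 kg at 1%; over-quota: 2,436 kg at 6.5%.
Pro-rata value split: in-quota = £1,449,826.60 × 3,734/6,170 = £877,415.32; over-quota = £1,449,826.60 − £877,415.32 = £572,411.28.
In-quota duty = £877,415.32 × 1% = £8,774.15. Over-quota duty = £572,411.28 × 6.5% = £37,206.73.
Line duty = £8,774.15 + £37,206.73 = £45,980.88.

£45,980.88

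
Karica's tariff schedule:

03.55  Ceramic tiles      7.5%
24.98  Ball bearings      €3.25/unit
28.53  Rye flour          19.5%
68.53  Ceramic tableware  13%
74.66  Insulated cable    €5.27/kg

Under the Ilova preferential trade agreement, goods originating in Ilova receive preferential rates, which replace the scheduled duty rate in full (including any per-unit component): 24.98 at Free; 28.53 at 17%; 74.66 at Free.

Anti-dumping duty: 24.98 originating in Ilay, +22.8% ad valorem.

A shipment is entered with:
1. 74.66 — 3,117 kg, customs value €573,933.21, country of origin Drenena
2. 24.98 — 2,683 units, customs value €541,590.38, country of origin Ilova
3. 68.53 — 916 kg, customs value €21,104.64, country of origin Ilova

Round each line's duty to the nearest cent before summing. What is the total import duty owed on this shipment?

€19,170.19

Line 1 (74.66, Drenena, 3,117 kg, €573,933.21):
Base rate for 74.66 is €5.27/kg.
74.66 has an FTA preferential rate, but origin Drenena is not Ilova; base rate stands.
Duty = 3,117 × €5.27 = €16,426.59.
Line 2 (24.98, Ilova, 2,683 units, €541,590.38):
Base rate for 24.98 is €3.25/unit.
Origin Ilova qualifies under the Karica–Ilova agreement and 24.98 is covered: preferential rate Free applies instead.
The additional-duty order on 24.98 targets Ilay, not Ilova; it does not apply.
Duty = €541,590.38 × 0% = €0.00.
Line 3 (68.53, Ilova, 916 kg, €21,104.64):
Base rate for 68.53 is 13%.
Origin Ilova is the FTA partner but 68.53 is not on the preference list; base rate stands.
Duty = €21,104.64 × 13% = €2,743.60.
Total = €16,426.59 + €0.00 + €2,743.60 = €19,170.19.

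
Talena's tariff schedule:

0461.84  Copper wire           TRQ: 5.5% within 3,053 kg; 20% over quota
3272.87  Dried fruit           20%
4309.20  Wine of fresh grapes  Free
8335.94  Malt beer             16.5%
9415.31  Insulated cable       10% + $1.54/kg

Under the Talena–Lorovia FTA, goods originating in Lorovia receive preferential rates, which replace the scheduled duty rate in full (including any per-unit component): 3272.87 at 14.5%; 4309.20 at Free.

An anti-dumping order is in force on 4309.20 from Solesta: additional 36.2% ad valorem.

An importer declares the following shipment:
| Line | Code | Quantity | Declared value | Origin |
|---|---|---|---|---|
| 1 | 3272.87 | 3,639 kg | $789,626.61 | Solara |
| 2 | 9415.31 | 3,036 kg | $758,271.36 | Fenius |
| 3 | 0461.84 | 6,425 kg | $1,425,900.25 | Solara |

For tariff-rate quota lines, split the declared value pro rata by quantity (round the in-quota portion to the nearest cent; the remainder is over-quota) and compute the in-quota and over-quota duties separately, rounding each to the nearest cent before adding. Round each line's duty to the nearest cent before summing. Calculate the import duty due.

$425,362.87

Line 1 (3272.87, Solara, 3,639 kg, $789,626.61):
Base rate for 3272.87 is 20%.
3272.87 has an FTA preferential rate, but origin Solara is not Lorovia; base rate stands.
Duty = $789,626.61 × 20% = $157,925.32.
Line 2 (9415.31, Fenius, 3,036 kg, $758,271.36):
Base rate for 9415.31 is 10% + $1.54/kg.
Duty = $758,271.36 × 10% + 3,036 × $1.54 = $80,502.58.
Line 3 (0461.84, Solara, 6,425 kg, $1,425,900.25):
Code 0461.84 is under a tariff-rate quota (threshold 3,053 kg). In-quota: 3,053 kg at 5.5%; over-quota: 3,372 kg at 20%.
Pro-rata value split: in-quota = $1,425,900.25 × 3,053/6,425 = $677,552.29; over-quota = $1,425,900.25 − $677,552.29 = $748,347.96.
In-quota duty = $677,552.29 × 5.5% = $37,265.38. Over-quota duty = $748,347.96 × 20% = $149,669.59.
Line duty = $37,265.38 + $149,669.59 = $186,934.97.
Total = $157,925.32 + $80,502.58 + $186,934.97 = $425,362.87.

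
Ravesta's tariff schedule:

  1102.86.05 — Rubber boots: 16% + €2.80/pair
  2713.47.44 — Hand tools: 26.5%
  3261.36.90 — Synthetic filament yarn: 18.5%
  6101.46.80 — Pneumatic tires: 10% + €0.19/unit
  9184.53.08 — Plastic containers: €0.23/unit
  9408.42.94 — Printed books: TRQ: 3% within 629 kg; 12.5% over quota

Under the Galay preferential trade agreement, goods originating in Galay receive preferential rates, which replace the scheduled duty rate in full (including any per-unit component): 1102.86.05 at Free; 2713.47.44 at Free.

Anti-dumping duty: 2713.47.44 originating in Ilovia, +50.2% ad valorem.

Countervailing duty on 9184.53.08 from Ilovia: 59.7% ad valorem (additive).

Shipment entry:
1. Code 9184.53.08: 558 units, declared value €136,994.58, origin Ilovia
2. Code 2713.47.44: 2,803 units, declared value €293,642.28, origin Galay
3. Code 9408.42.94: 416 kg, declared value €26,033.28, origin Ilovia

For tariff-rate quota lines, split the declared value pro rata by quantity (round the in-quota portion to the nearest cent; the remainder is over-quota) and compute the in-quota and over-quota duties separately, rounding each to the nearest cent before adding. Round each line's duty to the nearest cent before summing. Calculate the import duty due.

Line 1 (9184.53.08, Ilovia, 558 units, €136,994.58):
Base rate for 9184.53.08 is €0.23/unit.
Additional duty on 9184.53.08 from Ilovia: +59.7% ad valorem. Applied ad valorem rate = 59.7%.
Duty = €136,994.58 × 59.7% + 558 × €0.23 = €81,914.10.
Line 2 (2713.47.44, Galay, 2,803 units, €293,642.28):
Base rate for 2713.47.44 is 26.5%.
Origin Galay qualifies under the Ravesta–Galay agreement and 2713.47.44 is covered: preferential rate Free applies instead.
The additional-duty order on 2713.47.44 targets Ilovia, not Galay; it does not apply.
Duty = €293,642.28 × 0% = €0.00.
Line 3 (9408.42.94, Ilovia, 416 kg, €26,033.28):
Code 9408.42.94 is under a tariff-rate quota (threshold 629 kg). Quantity 416 kg is within the quota, so the in-quota rate 3% applies to the full value.
Duty = €26,033.28 × 3% = €781.00.
Total = €81,914.10 + €0.00 + €781.00 = €82,695.10.

€82,695.10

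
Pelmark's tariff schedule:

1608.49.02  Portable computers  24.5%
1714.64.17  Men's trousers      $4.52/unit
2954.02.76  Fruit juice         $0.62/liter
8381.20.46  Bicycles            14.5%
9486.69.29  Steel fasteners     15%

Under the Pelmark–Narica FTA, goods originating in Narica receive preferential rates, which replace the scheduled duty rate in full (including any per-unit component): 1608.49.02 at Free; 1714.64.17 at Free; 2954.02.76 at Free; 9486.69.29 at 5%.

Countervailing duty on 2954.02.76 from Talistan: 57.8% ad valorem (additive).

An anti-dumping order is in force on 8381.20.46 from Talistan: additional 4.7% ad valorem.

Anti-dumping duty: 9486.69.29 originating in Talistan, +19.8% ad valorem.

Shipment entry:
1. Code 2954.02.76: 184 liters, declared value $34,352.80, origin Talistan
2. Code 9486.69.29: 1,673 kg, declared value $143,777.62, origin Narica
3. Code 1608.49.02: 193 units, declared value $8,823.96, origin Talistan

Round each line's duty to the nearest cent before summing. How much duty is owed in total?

$29,320.75

Line 1 (2954.02.76, Talistan, 184 liters, $34,352.80):
Base rate for 2954.02.76 is $0.62/liter.
2954.02.76 has an FTA preferential rate, but origin Talistan is not Narica; base rate stands.
Additional duty on 2954.02.76 from Talistan: +57.8% ad valorem. Applied ad valorem rate = 57.8%.
Duty = $34,352.80 × 57.8% + 184 × $0.62 = $19,970.00.
Line 2 (9486.69.29, Narica, 1,673 kg, $143,777.62):
Base rate for 9486.69.29 is 15%.
Origin Narica qualifies under the Pelmark–Narica agreement and 9486.69.29 is covered: preferential rate 5% applies instead.
The additional-duty order on 9486.69.29 targets Talistan, not Narica; it does not apply.
Duty = $143,777.62 × 5% = $7,188.88.
Line 3 (1608.49.02, Talistan, 193 units, $8,823.96):
Base rate for 1608.49.02 is 24.5%.
1608.49.02 has an FTA preferential rate, but origin Talistan is not Narica; base rate stands.
Duty = $8,823.96 × 24.5% = $2,161.87.
Total = $19,970.00 + $7,188.88 + $2,161.87 = $29,320.75.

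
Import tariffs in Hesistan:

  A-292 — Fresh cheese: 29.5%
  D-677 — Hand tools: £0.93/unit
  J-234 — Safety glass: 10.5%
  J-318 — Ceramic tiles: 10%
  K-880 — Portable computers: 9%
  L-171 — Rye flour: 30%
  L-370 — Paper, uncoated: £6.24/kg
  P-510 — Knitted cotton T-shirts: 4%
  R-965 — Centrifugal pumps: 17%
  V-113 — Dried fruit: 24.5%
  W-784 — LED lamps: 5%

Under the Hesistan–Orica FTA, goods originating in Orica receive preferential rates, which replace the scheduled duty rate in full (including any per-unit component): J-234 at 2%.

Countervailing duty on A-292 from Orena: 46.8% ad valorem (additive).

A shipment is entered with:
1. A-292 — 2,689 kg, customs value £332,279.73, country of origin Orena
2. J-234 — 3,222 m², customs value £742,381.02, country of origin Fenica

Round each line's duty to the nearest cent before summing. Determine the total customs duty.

£331,479.44

Line 1 (A-292, Orena, 2,689 kg, £332,279.73):
Base rate for A-292 is 29.5%.
Additional duty on A-292 from Orena: +46.8%. Applied ad valorem rate: 29.5% + 46.8% = 76.3%.
Duty = £332,279.73 × 76.3% = £253,529.43.
Line 2 (J-234, Fenica, 3,222 m², £742,381.02):
Base rate for J-234 is 10.5%.
J-234 has an FTA preferential rate, but origin Fenica is not Orica; base rate stands.
Duty = £742,381.02 × 10.5% = £77,950.01.
Total = £253,529.43 + £77,950.01 = £331,479.44.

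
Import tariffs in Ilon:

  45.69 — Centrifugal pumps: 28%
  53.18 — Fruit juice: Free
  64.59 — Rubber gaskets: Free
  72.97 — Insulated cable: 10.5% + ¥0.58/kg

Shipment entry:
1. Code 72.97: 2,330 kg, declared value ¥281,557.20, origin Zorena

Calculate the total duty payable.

¥30,914.91

Line 1 (72.97, Zorena, 2,330 kg, ¥281,557.20):
Base rate for 72.97 is 10.5% + ¥0.58/kg.
Duty = ¥281,557.20 × 10.5% + 2,330 × ¥0.58 = ¥30,914.91.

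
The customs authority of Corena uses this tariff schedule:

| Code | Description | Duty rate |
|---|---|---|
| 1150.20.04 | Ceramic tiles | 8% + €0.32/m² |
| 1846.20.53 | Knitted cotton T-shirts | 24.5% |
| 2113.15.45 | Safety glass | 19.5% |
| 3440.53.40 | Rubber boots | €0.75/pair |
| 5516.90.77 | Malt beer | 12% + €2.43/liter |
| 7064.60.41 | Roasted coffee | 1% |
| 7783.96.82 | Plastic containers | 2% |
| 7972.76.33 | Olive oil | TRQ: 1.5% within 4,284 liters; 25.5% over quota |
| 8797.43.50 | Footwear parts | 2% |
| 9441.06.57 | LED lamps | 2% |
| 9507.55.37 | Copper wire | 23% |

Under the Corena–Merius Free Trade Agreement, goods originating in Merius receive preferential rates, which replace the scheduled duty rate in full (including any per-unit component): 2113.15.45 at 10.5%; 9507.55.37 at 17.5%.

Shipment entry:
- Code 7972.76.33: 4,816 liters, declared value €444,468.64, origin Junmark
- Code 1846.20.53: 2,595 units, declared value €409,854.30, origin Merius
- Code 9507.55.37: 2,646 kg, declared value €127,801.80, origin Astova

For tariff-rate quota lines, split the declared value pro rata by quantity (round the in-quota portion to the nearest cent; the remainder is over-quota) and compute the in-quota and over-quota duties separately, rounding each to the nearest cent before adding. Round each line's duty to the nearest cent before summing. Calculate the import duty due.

€148,259.33

Line 1 (7972.76.33, Junmark, 4,816 liters, €444,468.64):
Code 7972.76.33 is under a tariff-rate quota (threshold 4,284 liters). In-quota: 4,284 liters at 1.5%; over-quota: 532 liters at 25.5%.
Pro-rata value split: in-quota = €444,468.64 × 4,284/4,816 = €395,370.36; over-quota = €444,468.64 − €395,370.36 = €49,098.28.
In-quota duty = €395,370.36 × 1.5% = €5,930.56. Over-quota duty = €49,098.28 × 25.5% = €12,520.06.
Line duty = €5,930.56 + €12,520.06 = €18,450.62.
Line 2 (1846.20.53, Merius, 2,595 units, €409,854.30):
Base rate for 1846.20.53 is 24.5%.
Origin Merius is the FTA partner but 1846.20.53 is not on the preference list; base rate stands.
Duty = €409,854.30 × 24.5% = €100,414.30.
Line 3 (9507.55.37, Astova, 2,646 kg, €127,801.80):
Base rate for 9507.55.37 is 23%.
9507.55.37 has an FTA preferential rate, but origin Astova is not Merius; base rate stands.
Duty = €127,801.80 × 23% = €29,394.41.
Total = €18,450.62 + €100,414.30 + €29,394.41 = €148,259.33.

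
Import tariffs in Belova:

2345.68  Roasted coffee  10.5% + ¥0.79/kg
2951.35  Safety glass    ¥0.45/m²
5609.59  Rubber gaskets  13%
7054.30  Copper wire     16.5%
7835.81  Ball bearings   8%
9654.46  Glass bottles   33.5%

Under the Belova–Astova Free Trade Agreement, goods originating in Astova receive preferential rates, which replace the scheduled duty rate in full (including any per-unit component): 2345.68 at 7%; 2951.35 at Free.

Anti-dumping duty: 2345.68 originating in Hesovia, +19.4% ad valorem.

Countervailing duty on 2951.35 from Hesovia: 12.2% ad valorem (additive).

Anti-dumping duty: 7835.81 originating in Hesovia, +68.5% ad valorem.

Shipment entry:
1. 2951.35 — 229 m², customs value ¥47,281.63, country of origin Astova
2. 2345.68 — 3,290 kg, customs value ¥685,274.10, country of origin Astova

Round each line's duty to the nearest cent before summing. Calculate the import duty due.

¥47,969.19

Line 1 (2951.35, Astova, 229 m², ¥47,281.63):
Base rate for 2951.35 is ¥0.45/m².
Origin Astova qualifies under the Belova–Astova agreement and 2951.35 is covered: preferential rate Free applies instead.
The additional-duty order on 2951.35 targets Hesovia, not Astova; it does not apply.
Duty = ¥47,281.63 × 0% = ¥0.00.
Line 2 (2345.68, Astova, 3,290 kg, ¥685,274.10):
Base rate for 2345.68 is 10.5% + ¥0.79/kg.
Origin Astova qualifies under the Belova–Astova agreement and 2345.68 is covered: preferential rate 7% applies instead.
The additional-duty order on 2345.68 targets Hesovia, not Astova; it does not apply.
Duty = ¥685,274.10 × 7% = ¥47,969.19.
Total = ¥0.00 + ¥47,969.19 = ¥47,969.19.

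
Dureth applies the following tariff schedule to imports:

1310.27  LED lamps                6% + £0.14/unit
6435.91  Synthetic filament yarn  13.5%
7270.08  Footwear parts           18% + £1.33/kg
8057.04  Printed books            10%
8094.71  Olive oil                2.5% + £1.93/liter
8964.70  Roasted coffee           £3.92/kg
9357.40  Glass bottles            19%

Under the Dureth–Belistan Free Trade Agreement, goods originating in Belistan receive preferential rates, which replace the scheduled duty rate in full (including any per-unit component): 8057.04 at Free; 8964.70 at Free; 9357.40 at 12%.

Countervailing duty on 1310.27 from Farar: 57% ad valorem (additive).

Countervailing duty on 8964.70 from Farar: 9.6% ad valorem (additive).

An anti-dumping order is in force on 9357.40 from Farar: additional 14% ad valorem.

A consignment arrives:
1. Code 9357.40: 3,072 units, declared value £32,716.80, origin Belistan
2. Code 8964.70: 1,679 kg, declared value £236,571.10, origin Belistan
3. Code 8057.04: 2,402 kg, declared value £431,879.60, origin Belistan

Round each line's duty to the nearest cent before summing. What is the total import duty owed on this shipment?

£3,926.02

Line 1 (9357.40, Belistan, 3,072 units, £32,716.80):
Base rate for 9357.40 is 19%.
Origin Belistan qualifies under the Dureth–Belistan agreement and 9357.40 is covered: preferential rate 12% applies instead.
The additional-duty order on 9357.40 targets Farar, not Belistan; it does not apply.
Duty = £32,716.80 × 12% = £3,926.02.
Line 2 (8964.70, Belistan, 1,679 kg, £236,571.10):
Base rate for 8964.70 is £3.92/kg.
Origin Belistan qualifies under the Dureth–Belistan agreement and 8964.70 is covered: preferential rate Free applies instead.
The additional-duty order on 8964.70 targets Farar, not Belistan; it does not apply.
Duty = £236,571.10 × 0% = £0.00.
Line 3 (8057.04, Belistan, 2,402 kg, £431,879.60):
Base rate for 8057.04 is 10%.
Origin Belistan qualifies under the Dureth–Belistan agreement and 8057.04 is covered: preferential rate Free applies instead.
Duty = £431,879.60 × 0% = £0.00.
Total = £3,926.02 + £0.00 + £0.00 = £3,926.02.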